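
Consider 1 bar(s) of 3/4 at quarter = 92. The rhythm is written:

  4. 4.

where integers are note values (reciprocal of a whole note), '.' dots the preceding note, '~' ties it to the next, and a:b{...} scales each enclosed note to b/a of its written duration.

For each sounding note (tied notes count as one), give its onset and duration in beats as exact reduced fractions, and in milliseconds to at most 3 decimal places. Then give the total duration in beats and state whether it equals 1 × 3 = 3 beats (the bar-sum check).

1) 0.0ms=0b +978.261ms=3/2b
2) 978.261ms=3/2b +978.261ms=3/2b
Σ=3b of 3 (92bpm 3/4) — PASS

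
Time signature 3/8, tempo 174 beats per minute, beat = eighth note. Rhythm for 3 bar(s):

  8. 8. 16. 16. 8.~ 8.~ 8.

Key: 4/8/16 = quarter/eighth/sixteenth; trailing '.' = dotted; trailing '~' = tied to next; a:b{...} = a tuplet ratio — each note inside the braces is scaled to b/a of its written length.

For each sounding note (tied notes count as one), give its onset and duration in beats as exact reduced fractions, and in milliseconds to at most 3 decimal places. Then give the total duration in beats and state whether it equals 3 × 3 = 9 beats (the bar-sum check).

1) 0.0ms=0b +517.241ms=3/2b
2) 517.241ms=3/2b +517.241ms=3/2b
3) 1034.483ms=3b +258.621ms=3/4b
4) 1293.103ms=15/4b +258.621ms=3/4b
5) 1551.724ms=9/2b +1551.724ms=9/2b
Σ=9b of 9 (174bpm 3/8) — PASS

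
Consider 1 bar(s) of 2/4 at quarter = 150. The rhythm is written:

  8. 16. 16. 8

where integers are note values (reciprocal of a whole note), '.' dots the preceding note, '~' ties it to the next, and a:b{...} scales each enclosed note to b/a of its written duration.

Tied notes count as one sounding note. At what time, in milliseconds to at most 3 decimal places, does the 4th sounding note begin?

note 4 onset = 3/2b = 600.0ms

1. 0.0ms @ 0 + 300.0ms (3/4)
2. 300.0ms @ 3/4 + 150.0ms (3/8)
3. 450.0ms @ 9/8 + 150.0ms (3/8)
4. 600.0ms @ 3/2 + 200.0ms (1/2)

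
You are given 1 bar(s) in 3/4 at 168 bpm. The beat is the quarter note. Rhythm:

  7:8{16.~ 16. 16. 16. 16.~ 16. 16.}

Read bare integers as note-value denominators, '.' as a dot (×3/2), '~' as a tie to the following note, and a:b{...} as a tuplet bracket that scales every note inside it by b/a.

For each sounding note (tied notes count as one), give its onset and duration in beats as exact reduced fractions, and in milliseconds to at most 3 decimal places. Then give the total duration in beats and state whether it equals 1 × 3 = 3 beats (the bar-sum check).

1) 0.0ms=0b +306.122ms=6/7b
2) 306.122ms=6/7b +153.061ms=3/7b
3) 459.184ms=9/7b +153.061ms=3/7b
4) 612.245ms=12/7b +306.122ms=6/7b
5) 918.367ms=18/7b +153.061ms=3/7b
Σ=3b of 3 (168bpm 3/4) — PASS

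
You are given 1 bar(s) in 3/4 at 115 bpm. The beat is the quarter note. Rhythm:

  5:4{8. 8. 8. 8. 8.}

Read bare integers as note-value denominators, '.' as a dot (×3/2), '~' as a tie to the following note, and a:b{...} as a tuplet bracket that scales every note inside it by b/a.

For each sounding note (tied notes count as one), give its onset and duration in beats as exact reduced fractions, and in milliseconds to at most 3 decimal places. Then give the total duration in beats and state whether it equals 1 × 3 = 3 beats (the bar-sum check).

1) 0.0ms=0b +313.043ms=3/5b
2) 313.043ms=3/5b +313.043ms=3/5b
3) 626.087ms=6/5b +313.043ms=3/5b
4) 939.13ms=9/5b +313.043ms=3/5b
5) 1252.174ms=12/5b +313.043ms=3/5b
Σ=3b of 3 (115bpm 3/4) — PASS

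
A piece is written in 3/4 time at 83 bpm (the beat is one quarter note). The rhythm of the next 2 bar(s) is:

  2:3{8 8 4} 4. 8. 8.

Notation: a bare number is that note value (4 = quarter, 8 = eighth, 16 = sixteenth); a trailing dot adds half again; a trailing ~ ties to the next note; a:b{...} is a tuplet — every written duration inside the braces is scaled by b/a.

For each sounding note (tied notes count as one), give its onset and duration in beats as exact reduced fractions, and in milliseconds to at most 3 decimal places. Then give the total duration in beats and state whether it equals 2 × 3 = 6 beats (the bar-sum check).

1) 0.0ms=0b +542.169ms=3/4b
2) 542.169ms=3/4b +542.169ms=3/4b
3) 1084.337ms=3/2b +1084.337ms=3/2b
4) 2168.675ms=3b +1084.337ms=3/2b
5) 3253.012ms=9/2b +542.169ms=3/4b
6) 3795.181ms=21/4b +542.169ms=3/4b
Σ=6b of 6 (83bpm 3/4) — PASS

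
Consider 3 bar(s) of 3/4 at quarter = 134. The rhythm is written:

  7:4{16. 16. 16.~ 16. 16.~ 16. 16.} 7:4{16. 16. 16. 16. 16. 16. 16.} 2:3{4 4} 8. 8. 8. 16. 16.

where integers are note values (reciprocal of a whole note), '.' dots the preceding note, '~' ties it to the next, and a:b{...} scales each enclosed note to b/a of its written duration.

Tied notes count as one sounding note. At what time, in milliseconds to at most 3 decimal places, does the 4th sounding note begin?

1. 0.0ms @ 0 + 95.949ms (3/14)
2. 95.949ms @ 3/14 + 95.949ms (3/14)
3. 191.898ms @ 3/7 + 191.898ms (3/7)
4. 383.795ms @ 6/7 + 191.898ms (3/7)
5. 575.693ms @ 9/7 + 95.949ms (3/14)
6. 671.642ms @ 3/2 + 95.949ms (3/14)
7. 767.591ms @ 12/7 + 95.949ms (3/14)
8. 863.539ms @ 27/14 + 95.949ms (3/14)
9. 959.488ms @ 15/7 + 95.949ms (3/14)
10. 1055.437ms @ 33/14 + 95.949ms (3/14)
11. 1151.386ms @ 18/7 + 95.949ms (3/14)
12. 1247.335ms @ 39/14 + 95.949ms (3/14)
13. 1343.284ms @ 3 + 671.642ms (3/2)
14. 2014.925ms @ 9/2 + 671.642ms (3/2)
15. 2686.567ms @ 6 + 335.821ms (3/4)
16. 3022.388ms @ 27/4 + 335.821ms (3/4)
17. 3358.209ms @ 15/2 + 335.821ms (3/4)
18. 3694.03ms @ 33/4 + 167.91ms (3/8)
19. 3861.94ms @ 69/8 + 167.91ms (3/8)

note 4 onset = 6/7b = 383.795ms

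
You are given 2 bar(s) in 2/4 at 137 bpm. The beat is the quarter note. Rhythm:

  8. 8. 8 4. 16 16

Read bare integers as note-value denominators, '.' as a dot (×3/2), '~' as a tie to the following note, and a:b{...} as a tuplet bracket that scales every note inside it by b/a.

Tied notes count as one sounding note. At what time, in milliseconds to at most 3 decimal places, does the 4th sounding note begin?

note 4 onset = 2b = 875.912ms

1. 0.0ms @ 0 + 328.467ms (3/4)
2. 328.467ms @ 3/4 + 328.467ms (3/4)
3. 656.934ms @ 3/2 + 218.978ms (1/2)
4. 875.912ms @ 2 + 656.934ms (3/2)
5. 1532.847ms @ 7/2 + 109.489ms (1/4)
6. 1642.336ms @ 15/4 + 109.489ms (1/4)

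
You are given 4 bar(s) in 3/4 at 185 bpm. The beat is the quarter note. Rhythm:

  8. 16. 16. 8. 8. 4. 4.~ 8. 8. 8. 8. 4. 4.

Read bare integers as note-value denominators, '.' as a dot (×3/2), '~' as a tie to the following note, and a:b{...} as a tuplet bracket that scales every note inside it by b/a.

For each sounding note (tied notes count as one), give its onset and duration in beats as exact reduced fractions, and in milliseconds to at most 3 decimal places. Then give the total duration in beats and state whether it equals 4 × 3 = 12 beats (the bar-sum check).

1) 0.0ms=0b +243.243ms=3/4b
2) 243.243ms=3/4b +121.622ms=3/8b
3) 364.865ms=9/8b +121.622ms=3/8b
4) 486.486ms=3/2b +243.243ms=3/4b
5) 729.73ms=9/4b +243.243ms=3/4b
6) 972.973ms=3b +486.486ms=3/2b
7) 1459.459ms=9/2b +729.73ms=9/4b
8) 2189.189ms=27/4b +243.243ms=3/4b
9) 2432.432ms=15/2b +243.243ms=3/4b
10) 2675.676ms=33/4b +243.243ms=3/4b
11) 2918.919ms=9b +486.486ms=3/2b
12) 3405.405ms=21/2b +486.486ms=3/2b
Σ=12b of 12 (185bpm 3/4) — PASS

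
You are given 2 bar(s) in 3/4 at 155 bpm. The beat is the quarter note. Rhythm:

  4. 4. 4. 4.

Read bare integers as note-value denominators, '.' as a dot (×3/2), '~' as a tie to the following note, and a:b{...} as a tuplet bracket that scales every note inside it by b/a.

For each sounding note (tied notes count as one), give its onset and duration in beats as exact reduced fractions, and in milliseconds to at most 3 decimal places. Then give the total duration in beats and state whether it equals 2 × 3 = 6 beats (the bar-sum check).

1) 0.0ms=0b +580.645ms=3/2b
2) 580.645ms=3/2b +580.645ms=3/2b
3) 1161.29ms=3b +580.645ms=3/2b
4) 1741.935ms=9/2b +580.645ms=3/2b
Σ=6b of 6 (155bpm 3/4) — PASS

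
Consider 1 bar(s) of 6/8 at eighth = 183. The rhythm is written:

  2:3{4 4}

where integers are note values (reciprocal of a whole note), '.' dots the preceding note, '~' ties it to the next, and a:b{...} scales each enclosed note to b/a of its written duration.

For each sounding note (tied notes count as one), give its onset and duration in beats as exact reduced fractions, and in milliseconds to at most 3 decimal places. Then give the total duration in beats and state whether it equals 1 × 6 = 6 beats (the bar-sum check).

1) 0.0ms=0b +983.607ms=3b
2) 983.607ms=3b +983.607ms=3b
Σ=6b of 6 (183bpm 6/8) — PASS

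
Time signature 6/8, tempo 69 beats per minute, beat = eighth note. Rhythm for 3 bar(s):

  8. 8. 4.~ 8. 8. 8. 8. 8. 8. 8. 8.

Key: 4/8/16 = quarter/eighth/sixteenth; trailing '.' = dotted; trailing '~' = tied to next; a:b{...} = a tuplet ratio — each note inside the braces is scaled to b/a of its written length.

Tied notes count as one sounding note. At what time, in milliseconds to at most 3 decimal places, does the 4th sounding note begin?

note 4 onset = 15/2b = 6521.739ms

1. 0.0ms @ 0 + 1304.348ms (3/2)
2. 1304.348ms @ 3/2 + 1304.348ms (3/2)
3. 2608.696ms @ 3 + 3913.043ms (9/2)
4. 6521.739ms @ 15/2 + 1304.348ms (3/2)
5. 7826.087ms @ 9 + 1304.348ms (3/2)
6. 9130.435ms @ 21/2 + 1304.348ms (3/2)
7. 10434.783ms @ 12 + 1304.348ms (3/2)
8. 11739.13ms @ 27/2 + 1304.348ms (3/2)
9. 13043.478ms @ 15 + 1304.348ms (3/2)
10. 14347.826ms @ 33/2 + 1304.348ms (3/2)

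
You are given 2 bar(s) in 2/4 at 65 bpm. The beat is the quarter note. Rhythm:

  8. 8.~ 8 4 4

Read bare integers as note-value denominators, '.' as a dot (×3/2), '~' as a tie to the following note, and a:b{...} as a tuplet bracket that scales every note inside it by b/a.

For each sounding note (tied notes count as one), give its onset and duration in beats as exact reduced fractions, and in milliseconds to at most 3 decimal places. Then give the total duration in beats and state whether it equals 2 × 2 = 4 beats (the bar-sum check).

1) 0.0ms=0b +692.308ms=3/4b
2) 692.308ms=3/4b +1153.846ms=5/4b
3) 1846.154ms=2b +923.077ms=1b
4) 2769.231ms=3b +923.077ms=1b
Σ=4b of 4 (65bpm 2/4) — PASS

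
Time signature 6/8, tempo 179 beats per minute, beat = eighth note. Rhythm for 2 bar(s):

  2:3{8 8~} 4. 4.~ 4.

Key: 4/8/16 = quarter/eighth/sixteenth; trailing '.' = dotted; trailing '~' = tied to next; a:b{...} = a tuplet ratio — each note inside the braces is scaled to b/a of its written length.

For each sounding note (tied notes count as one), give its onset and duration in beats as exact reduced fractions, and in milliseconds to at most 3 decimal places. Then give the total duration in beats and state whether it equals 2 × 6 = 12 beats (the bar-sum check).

1) 0.0ms=0b +502.793ms=3/2b
2) 502.793ms=3/2b +1508.38ms=9/2b
3) 2011.173ms=6b +2011.173ms=6b
Σ=12b of 12 (179bpm 6/8) — PASS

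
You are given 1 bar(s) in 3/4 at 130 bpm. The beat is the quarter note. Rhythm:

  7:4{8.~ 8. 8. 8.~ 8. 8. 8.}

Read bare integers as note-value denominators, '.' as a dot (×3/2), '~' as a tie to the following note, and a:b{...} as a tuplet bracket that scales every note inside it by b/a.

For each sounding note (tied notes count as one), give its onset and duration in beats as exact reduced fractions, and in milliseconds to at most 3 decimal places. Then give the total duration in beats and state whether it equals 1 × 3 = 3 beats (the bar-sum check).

1) 0.0ms=0b +395.604ms=6/7b
2) 395.604ms=6/7b +197.802ms=3/7b
3) 593.407ms=9/7b +395.604ms=6/7b
4) 989.011ms=15/7b +197.802ms=3/7b
5) 1186.813ms=18/7b +197.802ms=3/7b
Σ=3b of 3 (130bpm 3/4) — PASS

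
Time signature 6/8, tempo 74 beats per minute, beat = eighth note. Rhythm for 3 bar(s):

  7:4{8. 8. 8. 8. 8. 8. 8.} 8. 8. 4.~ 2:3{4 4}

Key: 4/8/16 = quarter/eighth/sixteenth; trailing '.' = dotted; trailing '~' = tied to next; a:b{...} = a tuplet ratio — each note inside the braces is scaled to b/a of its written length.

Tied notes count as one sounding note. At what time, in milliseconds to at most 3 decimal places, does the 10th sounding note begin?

1. 0.0ms @ 0 + 694.981ms (6/7)
2. 694.981ms @ 6/7 + 694.981ms (6/7)
3. 1389.961ms @ 12/7 + 694.981ms (6/7)
4. 2084.942ms @ 18/7 + 694.981ms (6/7)
5. 2779.923ms @ 24/7 + 694.981ms (6/7)
6. 3474.903ms @ 30/7 + 694.981ms (6/7)
7. 4169.884ms @ 36/7 + 694.981ms (6/7)
8. 4864.865ms @ 6 + 1216.216ms (3/2)
9. 6081.081ms @ 15/2 + 1216.216ms (3/2)
10. 7297.297ms @ 9 + 4864.865ms (6)
11. 12162.162ms @ 15 + 2432.432ms (3)

note 10 onset = 9b = 7297.297ms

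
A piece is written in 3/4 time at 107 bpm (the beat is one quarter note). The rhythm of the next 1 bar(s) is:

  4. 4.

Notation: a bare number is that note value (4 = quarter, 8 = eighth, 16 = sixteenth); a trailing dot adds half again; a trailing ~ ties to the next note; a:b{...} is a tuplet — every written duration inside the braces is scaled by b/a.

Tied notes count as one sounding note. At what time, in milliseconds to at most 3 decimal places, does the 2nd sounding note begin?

note 2 onset = 3/2b = 841.121ms

1. 0.0ms @ 0 + 841.121ms (3/2)
2. 841.121ms @ 3/2 + 841.121ms (3/2)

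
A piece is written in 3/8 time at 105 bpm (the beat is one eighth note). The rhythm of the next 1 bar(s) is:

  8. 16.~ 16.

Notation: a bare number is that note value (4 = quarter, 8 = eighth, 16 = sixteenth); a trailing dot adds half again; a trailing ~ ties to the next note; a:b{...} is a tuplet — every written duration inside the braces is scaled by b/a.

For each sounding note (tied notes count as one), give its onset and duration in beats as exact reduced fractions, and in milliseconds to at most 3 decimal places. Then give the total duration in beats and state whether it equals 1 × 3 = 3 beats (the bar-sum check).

1) 0.0ms=0b +857.143ms=3/2b
2) 857.143ms=3/2b +857.143ms=3/2b
Σ=3b of 3 (105bpm 3/8) — PASS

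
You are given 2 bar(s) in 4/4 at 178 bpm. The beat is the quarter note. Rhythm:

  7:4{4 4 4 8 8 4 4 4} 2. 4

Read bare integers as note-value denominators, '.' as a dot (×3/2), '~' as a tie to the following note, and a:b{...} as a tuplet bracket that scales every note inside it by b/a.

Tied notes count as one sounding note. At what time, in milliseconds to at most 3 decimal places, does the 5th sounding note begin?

note 5 onset = 2b = 674.157ms

1. 0.0ms @ 0 + 192.616ms (4/7)
2. 192.616ms @ 4/7 + 192.616ms (4/7)
3. 385.233ms @ 8/7 + 192.616ms (4/7)
4. 577.849ms @ 12/7 + 96.308ms (2/7)
5. 674.157ms @ 2 + 96.308ms (2/7)
6. 770.465ms @ 16/7 + 192.616ms (4/7)
7. 963.082ms @ 20/7 + 192.616ms (4/7)
8. 1155.698ms @ 24/7 + 192.616ms (4/7)
9. 1348.315ms @ 4 + 1011.236ms (3)
10. 2359.551ms @ 7 + 337.079ms (1)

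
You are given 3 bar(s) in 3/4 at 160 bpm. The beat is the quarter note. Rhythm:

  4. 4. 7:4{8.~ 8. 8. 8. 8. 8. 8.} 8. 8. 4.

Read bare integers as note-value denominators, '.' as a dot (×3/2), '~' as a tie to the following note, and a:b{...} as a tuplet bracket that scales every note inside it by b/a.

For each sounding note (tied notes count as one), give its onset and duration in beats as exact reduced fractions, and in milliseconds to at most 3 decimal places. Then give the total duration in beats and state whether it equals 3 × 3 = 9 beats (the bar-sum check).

1) 0.0ms=0b +562.5ms=3/2b
2) 562.5ms=3/2b +562.5ms=3/2b
3) 1125.0ms=3b +321.429ms=6/7b
4) 1446.429ms=27/7b +160.714ms=3/7b
5) 1607.143ms=30/7b +160.714ms=3/7b
6) 1767.857ms=33/7b +160.714ms=3/7b
7) 1928.571ms=36/7b +160.714ms=3/7b
8) 2089.286ms=39/7b +160.714ms=3/7b
9) 2250.0ms=6b +281.25ms=3/4b
10) 2531.25ms=27/4b +281.25ms=3/4b
11) 2812.5ms=15/2b +562.5ms=3/2b
Σ=9b of 9 (160bpm 3/4) — PASS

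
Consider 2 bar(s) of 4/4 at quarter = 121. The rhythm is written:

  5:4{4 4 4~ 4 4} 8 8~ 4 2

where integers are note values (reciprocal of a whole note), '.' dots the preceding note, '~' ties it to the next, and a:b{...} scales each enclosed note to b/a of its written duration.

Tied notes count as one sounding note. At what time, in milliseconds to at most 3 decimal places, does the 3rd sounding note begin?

note 3 onset = 8/5b = 793.388ms

1. 0.0ms @ 0 + 396.694ms (4/5)
2. 396.694ms @ 4/5 + 396.694ms (4/5)
3. 793.388ms @ 8/5 + 793.388ms (8/5)
4. 1586.777ms @ 16/5 + 396.694ms (4/5)
5. 1983.471ms @ 4 + 247.934ms (1/2)
6. 2231.405ms @ 9/2 + 743.802ms (3/2)
7. 2975.207ms @ 6 + 991.736ms (2)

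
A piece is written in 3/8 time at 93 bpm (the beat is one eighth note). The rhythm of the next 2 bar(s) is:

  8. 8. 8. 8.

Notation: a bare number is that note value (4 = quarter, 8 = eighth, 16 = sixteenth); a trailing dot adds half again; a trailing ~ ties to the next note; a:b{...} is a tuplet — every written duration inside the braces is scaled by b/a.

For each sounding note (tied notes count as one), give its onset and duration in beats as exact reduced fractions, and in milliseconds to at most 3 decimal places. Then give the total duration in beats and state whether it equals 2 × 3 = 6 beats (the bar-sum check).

1) 0.0ms=0b +967.742ms=3/2b
2) 967.742ms=3/2b +967.742ms=3/2b
3) 1935.484ms=3b +967.742ms=3/2b
4) 2903.226ms=9/2b +967.742ms=3/2b
Σ=6b of 6 (93bpm 3/8) — PASS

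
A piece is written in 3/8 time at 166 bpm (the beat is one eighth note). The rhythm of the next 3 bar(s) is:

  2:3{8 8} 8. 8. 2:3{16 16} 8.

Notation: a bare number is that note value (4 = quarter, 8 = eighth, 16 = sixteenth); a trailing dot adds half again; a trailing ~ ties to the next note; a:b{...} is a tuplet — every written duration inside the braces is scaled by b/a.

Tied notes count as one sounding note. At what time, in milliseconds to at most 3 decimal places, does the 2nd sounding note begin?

1. 0.0ms @ 0 + 542.169ms (3/2)
2. 542.169ms @ 3/2 + 542.169ms (3/2)
3. 1084.337ms @ 3 + 542.169ms (3/2)
4. 1626.506ms @ 9/2 + 542.169ms (3/2)
5. 2168.675ms @ 6 + 271.084ms (3/4)
6. 2439.759ms @ 27/4 + 271.084ms (3/4)
7. 2710.843ms @ 15/2 + 542.169ms (3/2)

note 2 onset = 3/2b = 542.169ms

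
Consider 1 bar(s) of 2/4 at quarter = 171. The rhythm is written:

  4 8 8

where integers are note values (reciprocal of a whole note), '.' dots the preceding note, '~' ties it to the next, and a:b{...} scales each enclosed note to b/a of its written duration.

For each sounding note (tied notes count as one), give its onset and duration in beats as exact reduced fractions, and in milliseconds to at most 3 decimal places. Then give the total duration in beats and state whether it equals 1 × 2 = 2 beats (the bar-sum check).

1) 0.0ms=0b +350.877ms=1b
2) 350.877ms=1b +175.439ms=1/2b
3) 526.316ms=3/2b +175.439ms=1/2b
Σ=2b of 2 (171bpm 2/4) — PASS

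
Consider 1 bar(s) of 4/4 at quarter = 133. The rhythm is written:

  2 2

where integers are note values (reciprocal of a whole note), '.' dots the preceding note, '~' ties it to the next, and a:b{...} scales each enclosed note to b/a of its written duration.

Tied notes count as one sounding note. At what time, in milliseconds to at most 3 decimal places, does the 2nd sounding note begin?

1. 0.0ms @ 0 + 902.256ms (2)
2. 902.256ms @ 2 + 902.256ms (2)

note 2 onset = 2b = 902.256ms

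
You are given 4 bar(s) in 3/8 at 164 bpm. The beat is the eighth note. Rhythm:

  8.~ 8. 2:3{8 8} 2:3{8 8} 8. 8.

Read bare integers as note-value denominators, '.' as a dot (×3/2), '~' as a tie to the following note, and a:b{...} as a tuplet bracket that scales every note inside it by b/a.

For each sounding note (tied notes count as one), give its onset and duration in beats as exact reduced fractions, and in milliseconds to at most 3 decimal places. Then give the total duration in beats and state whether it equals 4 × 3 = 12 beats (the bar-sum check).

1) 0.0ms=0b +1097.561ms=3b
2) 1097.561ms=3b +548.78ms=3/2b
3) 1646.341ms=9/2b +548.78ms=3/2b
4) 2195.122ms=6b +548.78ms=3/2b
5) 2743.902ms=15/2b +548.78ms=3/2b
6) 3292.683ms=9b +548.78ms=3/2b
7) 3841.463ms=21/2b +548.78ms=3/2b
Σ=12b of 12 (164bpm 3/8) — PASS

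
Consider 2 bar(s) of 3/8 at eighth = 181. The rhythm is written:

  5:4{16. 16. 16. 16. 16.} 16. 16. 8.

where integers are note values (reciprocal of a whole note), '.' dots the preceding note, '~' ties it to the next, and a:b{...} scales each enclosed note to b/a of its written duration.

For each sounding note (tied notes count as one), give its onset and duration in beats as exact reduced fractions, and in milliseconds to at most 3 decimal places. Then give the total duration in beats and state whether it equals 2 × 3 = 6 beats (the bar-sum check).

1) 0.0ms=0b +198.895ms=3/5b
2) 198.895ms=3/5b +198.895ms=3/5b
3) 397.79ms=6/5b +198.895ms=3/5b
4) 596.685ms=9/5b +198.895ms=3/5b
5) 795.58ms=12/5b +198.895ms=3/5b
6) 994.475ms=3b +248.619ms=3/4b
7) 1243.094ms=15/4b +248.619ms=3/4b
8) 1491.713ms=9/2b +497.238ms=3/2b
Σ=6b of 6 (181bpm 3/8) — PASS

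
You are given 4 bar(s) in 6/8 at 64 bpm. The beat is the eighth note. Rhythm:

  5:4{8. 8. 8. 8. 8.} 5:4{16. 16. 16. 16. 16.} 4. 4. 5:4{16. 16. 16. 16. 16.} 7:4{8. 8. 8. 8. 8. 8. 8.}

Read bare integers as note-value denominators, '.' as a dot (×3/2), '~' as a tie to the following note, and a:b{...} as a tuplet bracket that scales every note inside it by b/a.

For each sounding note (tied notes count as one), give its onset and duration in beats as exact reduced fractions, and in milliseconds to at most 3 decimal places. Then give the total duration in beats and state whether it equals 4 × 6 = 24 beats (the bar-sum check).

1) 0.0ms=0b +1125.0ms=6/5b
2) 1125.0ms=6/5b +1125.0ms=6/5b
3) 2250.0ms=12/5b +1125.0ms=6/5b
4) 3375.0ms=18/5b +1125.0ms=6/5b
5) 4500.0ms=24/5b +1125.0ms=6/5b
6) 5625.0ms=6b +562.5ms=3/5b
7) 6187.5ms=33/5b +562.5ms=3/5b
8) 6750.0ms=36/5b +562.5ms=3/5b
9) 7312.5ms=39/5b +562.5ms=3/5b
10) 7875.0ms=42/5b +562.5ms=3/5b
11) 8437.5ms=9b +2812.5ms=3b
12) 11250.0ms=12b +2812.5ms=3b
13) 14062.5ms=15b +562.5ms=3/5b
14) 14625.0ms=78/5b +562.5ms=3/5b
15) 15187.5ms=81/5b +562.5ms=3/5b
16) 15750.0ms=84/5b +562.5ms=3/5b
17) 16312.5ms=87/5b +562.5ms=3/5b
18) 16875.0ms=18b +803.571ms=6/7b
19) 17678.571ms=132/7b +803.571ms=6/7b
20) 18482.143ms=138/7b +803.571ms=6/7b
21) 19285.714ms=144/7b +803.571ms=6/7b
22) 20089.286ms=150/7b +803.571ms=6/7b
23) 20892.857ms=156/7b +803.571ms=6/7b
24) 21696.429ms=162/7b +803.571ms=6/7b
Σ=24b of 24 (64bpm 6/8) — PASS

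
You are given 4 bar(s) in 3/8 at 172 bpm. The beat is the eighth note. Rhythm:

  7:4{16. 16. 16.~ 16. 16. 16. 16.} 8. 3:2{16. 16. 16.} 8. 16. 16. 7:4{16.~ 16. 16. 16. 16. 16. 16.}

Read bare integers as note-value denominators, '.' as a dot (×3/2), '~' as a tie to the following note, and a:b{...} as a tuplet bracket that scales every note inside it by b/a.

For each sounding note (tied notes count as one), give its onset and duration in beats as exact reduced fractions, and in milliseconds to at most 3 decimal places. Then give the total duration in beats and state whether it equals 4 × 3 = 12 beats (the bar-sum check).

1) 0.0ms=0b +149.502ms=3/7b
2) 149.502ms=3/7b +149.502ms=3/7b
3) 299.003ms=6/7b +299.003ms=6/7b
4) 598.007ms=12/7b +149.502ms=3/7b
5) 747.508ms=15/7b +149.502ms=3/7b
6) 897.01ms=18/7b +149.502ms=3/7b
7) 1046.512ms=3b +523.256ms=3/2b
8) 1569.767ms=9/2b +174.419ms=1/2b
9) 1744.186ms=5b +174.419ms=1/2b
10) 1918.605ms=11/2b +174.419ms=1/2b
11) 2093.023ms=6b +523.256ms=3/2b
12) 2616.279ms=15/2b +261.628ms=3/4b
13) 2877.907ms=33/4b +261.628ms=3/4b
14) 3139.535ms=9b +299.003ms=6/7b
15) 3438.538ms=69/7b +149.502ms=3/7b
16) 3588.04ms=72/7b +149.502ms=3/7b
17) 3737.542ms=75/7b +149.502ms=3/7b
18) 3887.043ms=78/7b +149.502ms=3/7b
19) 4036.545ms=81/7b +149.502ms=3/7b
Σ=12b of 12 (172bpm 3/8) — PASS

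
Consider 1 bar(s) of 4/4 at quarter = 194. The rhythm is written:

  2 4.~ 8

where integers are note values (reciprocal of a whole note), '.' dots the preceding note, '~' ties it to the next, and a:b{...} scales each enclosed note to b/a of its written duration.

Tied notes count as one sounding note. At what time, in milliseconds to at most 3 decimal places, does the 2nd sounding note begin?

note 2 onset = 2b = 618.557ms

1. 0.0ms @ 0 + 618.557ms (2)
2. 618.557ms @ 2 + 618.557ms (2)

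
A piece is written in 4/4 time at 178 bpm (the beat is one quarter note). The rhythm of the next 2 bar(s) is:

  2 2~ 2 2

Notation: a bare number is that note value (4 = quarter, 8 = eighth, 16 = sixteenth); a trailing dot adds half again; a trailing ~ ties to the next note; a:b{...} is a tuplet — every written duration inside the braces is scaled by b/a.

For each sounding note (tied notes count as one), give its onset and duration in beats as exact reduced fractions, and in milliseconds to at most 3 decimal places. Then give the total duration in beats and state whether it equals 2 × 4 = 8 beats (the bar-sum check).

1) 0.0ms=0b +674.157ms=2b
2) 674.157ms=2b +1348.315ms=4b
3) 2022.472ms=6b +674.157ms=2b
Σ=8b of 8 (178bpm 4/4) — PASS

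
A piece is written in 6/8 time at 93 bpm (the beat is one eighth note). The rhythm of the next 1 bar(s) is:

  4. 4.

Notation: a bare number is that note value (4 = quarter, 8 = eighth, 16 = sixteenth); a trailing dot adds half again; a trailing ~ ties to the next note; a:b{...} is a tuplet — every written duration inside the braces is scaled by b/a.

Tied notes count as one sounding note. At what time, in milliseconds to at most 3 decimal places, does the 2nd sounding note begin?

1. 0.0ms @ 0 + 1935.484ms (3)
2. 1935.484ms @ 3 + 1935.484ms (3)

note 2 onset = 3b = 1935.484ms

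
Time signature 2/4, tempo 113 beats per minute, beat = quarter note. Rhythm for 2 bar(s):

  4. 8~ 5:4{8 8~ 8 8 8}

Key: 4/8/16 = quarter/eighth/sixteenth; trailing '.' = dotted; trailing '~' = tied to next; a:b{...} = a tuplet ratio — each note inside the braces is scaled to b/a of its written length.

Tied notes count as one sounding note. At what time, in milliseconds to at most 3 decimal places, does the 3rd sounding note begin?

note 3 onset = 12/5b = 1274.336ms

1. 0.0ms @ 0 + 796.46ms (3/2)
2. 796.46ms @ 3/2 + 477.876ms (9/10)
3. 1274.336ms @ 12/5 + 424.779ms (4/5)
4. 1699.115ms @ 16/5 + 212.389ms (2/5)
5. 1911.504ms @ 18/5 + 212.389ms (2/5)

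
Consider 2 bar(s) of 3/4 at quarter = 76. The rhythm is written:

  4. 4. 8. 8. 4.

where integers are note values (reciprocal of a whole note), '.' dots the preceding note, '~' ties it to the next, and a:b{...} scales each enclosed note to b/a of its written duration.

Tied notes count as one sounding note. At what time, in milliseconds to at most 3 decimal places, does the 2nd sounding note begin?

1. 0.0ms @ 0 + 1184.211ms (3/2)
2. 1184.211ms @ 3/2 + 1184.211ms (3/2)
3. 2368.421ms @ 3 + 592.105ms (3/4)
4. 2960.526ms @ 15/4 + 592.105ms (3/4)
5. 3552.632ms @ 9/2 + 1184.211ms (3/2)

note 2 onset = 3/2b = 1184.211ms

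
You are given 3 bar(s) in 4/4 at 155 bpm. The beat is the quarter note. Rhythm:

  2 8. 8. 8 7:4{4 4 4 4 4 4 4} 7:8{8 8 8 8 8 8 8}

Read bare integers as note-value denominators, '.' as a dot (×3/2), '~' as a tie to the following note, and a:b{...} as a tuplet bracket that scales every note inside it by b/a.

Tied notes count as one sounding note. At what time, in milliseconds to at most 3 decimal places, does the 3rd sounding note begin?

note 3 onset = 11/4b = 1064.516ms

1. 0.0ms @ 0 + 774.194ms (2)
2. 774.194ms @ 2 + 290.323ms (3/4)
3. 1064.516ms @ 11/4 + 290.323ms (3/4)
4. 1354.839ms @ 7/2 + 193.548ms (1/2)
5. 1548.387ms @ 4 + 221.198ms (4/7)
6. 1769.585ms @ 32/7 + 221.198ms (4/7)
7. 1990.783ms @ 36/7 + 221.198ms (4/7)
8. 2211.982ms @ 40/7 + 221.198ms (4/7)
9. 2433.18ms @ 44/7 + 221.198ms (4/7)
10. 2654.378ms @ 48/7 + 221.198ms (4/7)
11. 2875.576ms @ 52/7 + 221.198ms (4/7)
12. 3096.774ms @ 8 + 221.198ms (4/7)
13. 3317.972ms @ 60/7 + 221.198ms (4/7)
14. 3539.171ms @ 64/7 + 221.198ms (4/7)
15. 3760.369ms @ 68/7 + 221.198ms (4/7)
16. 3981.567ms @ 72/7 + 221.198ms (4/7)
17. 4202.765ms @ 76/7 + 221.198ms (4/7)
18. 4423.963ms @ 80/7 + 221.198ms (4/7)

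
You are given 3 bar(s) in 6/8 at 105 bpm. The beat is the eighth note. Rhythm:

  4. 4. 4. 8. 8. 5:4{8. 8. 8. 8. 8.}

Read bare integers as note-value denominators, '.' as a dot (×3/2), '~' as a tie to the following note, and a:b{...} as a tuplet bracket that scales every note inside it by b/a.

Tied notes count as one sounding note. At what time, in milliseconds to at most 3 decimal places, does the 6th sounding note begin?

note 6 onset = 12b = 6857.143ms

1. 0.0ms @ 0 + 1714.286ms (3)
2. 1714.286ms @ 3 + 1714.286ms (3)
3. 3428.571ms @ 6 + 1714.286ms (3)
4. 5142.857ms @ 9 + 857.143ms (3/2)
5. 6000.0ms @ 21/2 + 857.143ms (3/2)
6. 6857.143ms @ 12 + 685.714ms (6/5)
7. 7542.857ms @ 66/5 + 685.714ms (6/5)
8. 8228.571ms @ 72/5 + 685.714ms (6/5)
9. 8914.286ms @ 78/5 + 685.714ms (6/5)
10. 9600.0ms @ 84/5 + 685.714ms (6/5)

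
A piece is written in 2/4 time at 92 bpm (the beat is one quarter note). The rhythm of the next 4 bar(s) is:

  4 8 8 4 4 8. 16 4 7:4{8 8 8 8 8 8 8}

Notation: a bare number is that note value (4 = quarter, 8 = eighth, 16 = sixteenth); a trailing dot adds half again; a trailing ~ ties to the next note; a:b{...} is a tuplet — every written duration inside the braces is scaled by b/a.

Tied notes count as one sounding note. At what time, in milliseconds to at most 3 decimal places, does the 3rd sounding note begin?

note 3 onset = 3/2b = 978.261ms

1. 0.0ms @ 0 + 652.174ms (1)
2. 652.174ms @ 1 + 326.087ms (1/2)
3. 978.261ms @ 3/2 + 326.087ms (1/2)
4. 1304.348ms @ 2 + 652.174ms (1)
5. 1956.522ms @ 3 + 652.174ms (1)
6. 2608.696ms @ 4 + 489.13ms (3/4)
7. 3097.826ms @ 19/4 + 163.043ms (1/4)
8. 3260.87ms @ 5 + 652.174ms (1)
9. 3913.043ms @ 6 + 186.335ms (2/7)
10. 4099.379ms @ 44/7 + 186.335ms (2/7)
11. 4285.714ms @ 46/7 + 186.335ms (2/7)
12. 4472.05ms @ 48/7 + 186.335ms (2/7)
13. 4658.385ms @ 50/7 + 186.335ms (2/7)
14. 4844.72ms @ 52/7 + 186.335ms (2/7)
15. 5031.056ms @ 54/7 + 186.335ms (2/7)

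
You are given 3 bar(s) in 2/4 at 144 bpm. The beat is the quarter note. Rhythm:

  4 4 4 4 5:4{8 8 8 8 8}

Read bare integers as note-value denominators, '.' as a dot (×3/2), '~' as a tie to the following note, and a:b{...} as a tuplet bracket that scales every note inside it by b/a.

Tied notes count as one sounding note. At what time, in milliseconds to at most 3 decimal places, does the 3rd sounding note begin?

1. 0.0ms @ 0 + 416.667ms (1)
2. 416.667ms @ 1 + 416.667ms (1)
3. 833.333ms @ 2 + 416.667ms (1)
4. 1250.0ms @ 3 + 416.667ms (1)
5. 1666.667ms @ 4 + 166.667ms (2/5)
6. 1833.333ms @ 22/5 + 166.667ms (2/5)
7. 2000.0ms @ 24/5 + 166.667ms (2/5)
8. 2166.667ms @ 26/5 + 166.667ms (2/5)
9. 2333.333ms @ 28/5 + 166.667ms (2/5)

note 3 onset = 2b = 833.333ms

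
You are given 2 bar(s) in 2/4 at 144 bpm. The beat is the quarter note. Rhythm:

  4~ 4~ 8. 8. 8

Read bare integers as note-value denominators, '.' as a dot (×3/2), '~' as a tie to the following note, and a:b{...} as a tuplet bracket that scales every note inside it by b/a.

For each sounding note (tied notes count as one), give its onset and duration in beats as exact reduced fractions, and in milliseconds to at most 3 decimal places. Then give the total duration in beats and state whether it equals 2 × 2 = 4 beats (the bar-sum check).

1) 0.0ms=0b +1145.833ms=11/4b
2) 1145.833ms=11/4b +312.5ms=3/4b
3) 1458.333ms=7/2b +208.333ms=1/2b
Σ=4b of 4 (144bpm 2/4) — PASS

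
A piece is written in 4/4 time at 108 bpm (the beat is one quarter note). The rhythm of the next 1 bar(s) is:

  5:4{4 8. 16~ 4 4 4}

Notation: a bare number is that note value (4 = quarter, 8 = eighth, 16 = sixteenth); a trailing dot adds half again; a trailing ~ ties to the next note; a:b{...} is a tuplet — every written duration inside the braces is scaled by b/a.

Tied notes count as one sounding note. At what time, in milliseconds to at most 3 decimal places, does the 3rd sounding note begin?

note 3 onset = 7/5b = 777.778ms

1. 0.0ms @ 0 + 444.444ms (4/5)
2. 444.444ms @ 4/5 + 333.333ms (3/5)
3. 777.778ms @ 7/5 + 555.556ms (1)
4. 1333.333ms @ 12/5 + 444.444ms (4/5)
5. 1777.778ms @ 16/5 + 444.444ms (4/5)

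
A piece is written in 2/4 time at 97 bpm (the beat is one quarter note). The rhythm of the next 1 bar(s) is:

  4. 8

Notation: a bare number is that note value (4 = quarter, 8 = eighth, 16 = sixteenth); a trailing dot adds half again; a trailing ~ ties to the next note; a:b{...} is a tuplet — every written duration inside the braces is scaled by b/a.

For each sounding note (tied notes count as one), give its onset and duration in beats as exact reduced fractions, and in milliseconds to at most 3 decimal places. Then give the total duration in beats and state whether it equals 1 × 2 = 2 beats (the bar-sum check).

1) 0.0ms=0b +927.835ms=3/2b
2) 927.835ms=3/2b +309.278ms=1/2b
Σ=2b of 2 (97bpm 2/4) — PASS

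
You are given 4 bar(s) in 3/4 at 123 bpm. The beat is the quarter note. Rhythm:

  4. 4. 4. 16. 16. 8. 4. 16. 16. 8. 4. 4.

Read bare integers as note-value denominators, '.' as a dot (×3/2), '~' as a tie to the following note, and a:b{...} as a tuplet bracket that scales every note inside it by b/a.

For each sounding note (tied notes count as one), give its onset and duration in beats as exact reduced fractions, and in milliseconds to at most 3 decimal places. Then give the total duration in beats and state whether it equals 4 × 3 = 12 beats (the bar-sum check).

1) 0.0ms=0b +731.707ms=3/2b
2) 731.707ms=3/2b +731.707ms=3/2b
3) 1463.415ms=3b +731.707ms=3/2b
4) 2195.122ms=9/2b +182.927ms=3/8b
5) 2378.049ms=39/8b +182.927ms=3/8b
6) 2560.976ms=21/4b +365.854ms=3/4b
7) 2926.829ms=6b +731.707ms=3/2b
8) 3658.537ms=15/2b +182.927ms=3/8b
9) 3841.463ms=63/8b +182.927ms=3/8b
10) 4024.39ms=33/4b +365.854ms=3/4b
11) 4390.244ms=9b +731.707ms=3/2b
12) 5121.951ms=21/2b +731.707ms=3/2b
Σ=12b of 12 (123bpm 3/4) — PASS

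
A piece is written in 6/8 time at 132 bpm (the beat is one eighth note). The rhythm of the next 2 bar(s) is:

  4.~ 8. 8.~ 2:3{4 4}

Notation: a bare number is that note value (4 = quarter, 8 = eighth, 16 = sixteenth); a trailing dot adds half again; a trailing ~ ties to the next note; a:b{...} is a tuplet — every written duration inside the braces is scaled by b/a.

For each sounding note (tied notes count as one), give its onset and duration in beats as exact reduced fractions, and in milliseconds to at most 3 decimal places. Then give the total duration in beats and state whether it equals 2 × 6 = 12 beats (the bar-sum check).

1) 0.0ms=0b +2045.455ms=9/2b
2) 2045.455ms=9/2b +2045.455ms=9/2b
3) 4090.909ms=9b +1363.636ms=3b
Σ=12b of 12 (132bpm 6/8) — PASS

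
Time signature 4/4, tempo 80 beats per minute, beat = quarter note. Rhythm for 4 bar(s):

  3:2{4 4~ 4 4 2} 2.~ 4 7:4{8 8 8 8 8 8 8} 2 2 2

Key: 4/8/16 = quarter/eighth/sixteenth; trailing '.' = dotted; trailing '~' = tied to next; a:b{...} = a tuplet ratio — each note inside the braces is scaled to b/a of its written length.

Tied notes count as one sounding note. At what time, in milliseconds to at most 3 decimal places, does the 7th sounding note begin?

note 7 onset = 58/7b = 6214.286ms

1. 0.0ms @ 0 + 500.0ms (2/3)
2. 500.0ms @ 2/3 + 1000.0ms (4/3)
3. 1500.0ms @ 2 + 500.0ms (2/3)
4. 2000.0ms @ 8/3 + 1000.0ms (4/3)
5. 3000.0ms @ 4 + 3000.0ms (4)
6. 6000.0ms @ 8 + 214.286ms (2/7)
7. 6214.286ms @ 58/7 + 214.286ms (2/7)
8. 6428.571ms @ 60/7 + 214.286ms (2/7)
9. 6642.857ms @ 62/7 + 214.286ms (2/7)
10. 6857.143ms @ 64/7 + 214.286ms (2/7)
11. 7071.429ms @ 66/7 + 214.286ms (2/7)
12. 7285.714ms @ 68/7 + 214.286ms (2/7)
13. 7500.0ms @ 10 + 1500.0ms (2)
14. 9000.0ms @ 12 + 1500.0ms (2)
15. 10500.0ms @ 14 + 1500.0ms (2)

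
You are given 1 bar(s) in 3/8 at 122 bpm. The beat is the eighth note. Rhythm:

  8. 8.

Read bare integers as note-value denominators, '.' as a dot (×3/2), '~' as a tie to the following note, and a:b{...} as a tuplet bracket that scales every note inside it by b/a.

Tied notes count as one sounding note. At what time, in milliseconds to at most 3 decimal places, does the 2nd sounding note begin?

1. 0.0ms @ 0 + 737.705ms (3/2)
2. 737.705ms @ 3/2 + 737.705ms (3/2)

note 2 onset = 3/2b = 737.705ms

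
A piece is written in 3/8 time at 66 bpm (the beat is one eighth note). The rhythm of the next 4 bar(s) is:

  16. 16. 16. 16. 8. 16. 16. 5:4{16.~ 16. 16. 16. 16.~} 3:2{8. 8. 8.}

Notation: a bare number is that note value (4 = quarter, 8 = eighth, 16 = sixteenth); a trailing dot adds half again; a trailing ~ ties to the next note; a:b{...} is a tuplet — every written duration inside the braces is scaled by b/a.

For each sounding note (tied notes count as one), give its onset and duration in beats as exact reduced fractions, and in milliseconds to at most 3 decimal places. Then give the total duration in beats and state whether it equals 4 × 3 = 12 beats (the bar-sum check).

1) 0.0ms=0b +681.818ms=3/4b
2) 681.818ms=3/4b +681.818ms=3/4b
3) 1363.636ms=3/2b +681.818ms=3/4b
4) 2045.455ms=9/4b +681.818ms=3/4b
5) 2727.273ms=3b +1363.636ms=3/2b
6) 4090.909ms=9/2b +681.818ms=3/4b
7) 4772.727ms=21/4b +681.818ms=3/4b
8) 5454.545ms=6b +1090.909ms=6/5b
9) 6545.455ms=36/5b +545.455ms=3/5b
10) 7090.909ms=39/5b +545.455ms=3/5b
11) 7636.364ms=42/5b +1454.545ms=8/5b
12) 9090.909ms=10b +909.091ms=1b
13) 10000.0ms=11b +909.091ms=1b
Σ=12b of 12 (66bpm 3/8) — PASS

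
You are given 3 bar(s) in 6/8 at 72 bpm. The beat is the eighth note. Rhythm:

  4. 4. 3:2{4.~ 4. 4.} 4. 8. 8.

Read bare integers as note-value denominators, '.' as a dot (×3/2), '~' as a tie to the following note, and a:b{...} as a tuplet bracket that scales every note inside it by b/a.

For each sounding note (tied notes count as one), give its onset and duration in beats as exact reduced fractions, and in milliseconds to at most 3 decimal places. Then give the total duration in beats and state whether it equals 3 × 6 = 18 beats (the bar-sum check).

1) 0.0ms=0b +2500.0ms=3b
2) 2500.0ms=3b +2500.0ms=3b
3) 5000.0ms=6b +3333.333ms=4b
4) 8333.333ms=10b +1666.667ms=2b
5) 10000.0ms=12b +2500.0ms=3b
6) 12500.0ms=15b +1250.0ms=3/2b
7) 13750.0ms=33/2b +1250.0ms=3/2b
Σ=18b of 18 (72bpm 6/8) — PASS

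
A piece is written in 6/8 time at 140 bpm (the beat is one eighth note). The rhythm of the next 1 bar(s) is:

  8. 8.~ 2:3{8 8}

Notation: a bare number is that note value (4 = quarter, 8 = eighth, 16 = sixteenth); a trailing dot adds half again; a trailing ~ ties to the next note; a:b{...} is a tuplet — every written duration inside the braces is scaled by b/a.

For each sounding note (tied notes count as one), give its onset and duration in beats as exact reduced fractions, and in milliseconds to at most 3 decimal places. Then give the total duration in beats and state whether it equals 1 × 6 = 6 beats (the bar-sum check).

1) 0.0ms=0b +642.857ms=3/2b
2) 642.857ms=3/2b +1285.714ms=3b
3) 1928.571ms=9/2b +642.857ms=3/2b
Σ=6b of 6 (140bpm 6/8) — PASS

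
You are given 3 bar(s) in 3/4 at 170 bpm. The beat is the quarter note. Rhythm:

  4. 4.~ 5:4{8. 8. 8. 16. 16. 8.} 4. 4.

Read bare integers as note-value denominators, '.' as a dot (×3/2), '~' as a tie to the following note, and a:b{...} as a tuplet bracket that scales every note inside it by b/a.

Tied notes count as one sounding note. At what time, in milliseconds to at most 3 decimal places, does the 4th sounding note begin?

1. 0.0ms @ 0 + 529.412ms (3/2)
2. 529.412ms @ 3/2 + 741.176ms (21/10)
3. 1270.588ms @ 18/5 + 211.765ms (3/5)
4. 1482.353ms @ 21/5 + 211.765ms (3/5)
5. 1694.118ms @ 24/5 + 105.882ms (3/10)
6. 1800.0ms @ 51/10 + 105.882ms (3/10)
7. 1905.882ms @ 27/5 + 211.765ms (3/5)
8. 2117.647ms @ 6 + 529.412ms (3/2)
9. 2647.059ms @ 15/2 + 529.412ms (3/2)

note 4 onset = 21/5b = 1482.353ms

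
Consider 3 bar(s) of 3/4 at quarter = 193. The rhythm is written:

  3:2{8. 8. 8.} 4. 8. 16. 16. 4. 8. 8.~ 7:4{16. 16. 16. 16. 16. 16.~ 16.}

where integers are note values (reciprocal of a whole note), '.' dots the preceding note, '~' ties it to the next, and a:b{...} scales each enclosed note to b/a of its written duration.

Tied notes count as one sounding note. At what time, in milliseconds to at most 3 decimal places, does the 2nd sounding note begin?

1. 0.0ms @ 0 + 155.44ms (1/2)
2. 155.44ms @ 1/2 + 155.44ms (1/2)
3. 310.881ms @ 1 + 155.44ms (1/2)
4. 466.321ms @ 3/2 + 466.321ms (3/2)
5. 932.642ms @ 3 + 233.161ms (3/4)
6. 1165.803ms @ 15/4 + 116.58ms (3/8)
7. 1282.383ms @ 33/8 + 116.58ms (3/8)
8. 1398.964ms @ 9/2 + 466.321ms (3/2)
9. 1865.285ms @ 6 + 233.161ms (3/4)
10. 2098.446ms @ 27/4 + 299.778ms (27/28)
11. 2398.224ms @ 54/7 + 66.617ms (3/14)
12. 2464.841ms @ 111/14 + 66.617ms (3/14)
13. 2531.458ms @ 57/7 + 66.617ms (3/14)
14. 2598.075ms @ 117/14 + 66.617ms (3/14)
15. 2664.693ms @ 60/7 + 133.235ms (3/7)

note 2 onset = 1/2b = 155.44ms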